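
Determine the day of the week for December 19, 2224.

Doomsday rule: the anchor day for the 2200s is Friday. For year 24: 24÷12 = 2 r 0, and 0÷4 = 0, so 2+0+0 = 2.
Friday + 2 ≡ Sunday — that's 2224's doomsday.
In December the doomsday date is Dec 12.
Dec 19 is 7 days after Dec 12; 7 mod 7 = 0, so Sunday + 0 = Sunday.

Sunday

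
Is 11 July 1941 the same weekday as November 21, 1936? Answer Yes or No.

From Nov 21, 1936 to Jul 11, 1941 is 1693 days.
1693 mod 7 = 6, so they are different weekdays.
(Nov 21, 1936 is a Saturday; Jul 11, 1941 is a Friday.)

No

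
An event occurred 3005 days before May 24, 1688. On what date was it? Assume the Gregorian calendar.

−366 (one year; includes Feb 29, 1688) → May 24, 1687 (2639 left).
−365 (one year) → May 24, 1686 (2274 left).
−365 (one year) → May 24, 1685 (1909 left).
−365 (one year) → May 24, 1684 (1544 left).
−366 (one year; includes Feb 29, 1684) → May 24, 1683 (1178 left).
−365 (one year) → May 24, 1682 (813 left).
−365 (one year) → May 24, 1681 (448 left).
−365 (one year) → May 24, 1680 (83 left).
−24 → Apr 30, 1680 (end of Apr, 30 days; 59 left).
−30 → Mar 31, 1680 (end of Mar, 31 days; 29 left).
−29 → Mar 2, 1680.

March 2, 1680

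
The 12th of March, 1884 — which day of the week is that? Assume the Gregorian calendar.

Wednesday

Doomsday rule: the anchor day for the 1800s is Friday. For year 84: 84÷12 = 7 r 0, and 0÷4 = 0, so 7+0+0 = 7.
Friday + 7 ≡ Friday — that's 1884's doomsday.
In March the doomsday date is Mar 14.
Mar 12 is 2 days before Mar 14; 2 mod 7 = 2, so Friday − 2 = Wednesday.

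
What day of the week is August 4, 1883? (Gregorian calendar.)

Saturday

Doomsday rule: the anchor day for the 1800s is Friday. For year 83: 83÷12 = 6 r 11, and 11÷4 = 2, so 6+11+2 = 19.
Friday + 19 ≡ Wednesday — that's 1883's doomsday.
In August the doomsday date is Aug 8.
Aug 4 is 4 days before Aug 8; 4 mod 7 = 4, so Wednesday − 4 = Saturday.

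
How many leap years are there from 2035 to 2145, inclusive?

Multiples of 4 in [2035,2145]: 28.
Of those, multiples of 100: 1 (not leap unless ÷400).
Multiples of 400: 0.
Leap years = 28 − 1 + 0 = 27.

27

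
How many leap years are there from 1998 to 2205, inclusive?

Multiples of 4 in [1998,2205]: 52.
Of those, multiples of 100: 3 (not leap unless ÷400).
Multiples of 400: 1.
Leap years = 52 − 3 + 1 = 50.

50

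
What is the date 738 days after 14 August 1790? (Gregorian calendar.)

August 21, 1792

+365 (one year) → Aug 14, 1791 (373 left).
Aug has 31 days: +18 → Sep 1, 1791 (355 left).
Sep has 30 days: +30 → Oct 1, 1791 (325 left).
Oct has 31 days: +31 → Nov 1, 1791 (294 left).
Nov has 30 days: +30 → Dec 1, 1791 (264 left).
Dec has 31 days: +31 → Jan 1, 1792 (233 left).
Jan has 31 days: +31 → Feb 1, 1792 (202 left).
Feb has 29 days: +29 → Mar 1, 1792 (173 left).
Mar has 31 days: +31 → Apr 1, 1792 (142 left).
Apr has 30 days: +30 → May 1, 1792 (112 left).
May has 31 days: +31 → Jun 1, 1792 (81 left).
Jun has 30 days: +30 → Jul 1, 1792 (51 left).
Jul has 31 days: +31 → Aug 1, 1792 (20 left).
+20 → Aug 21, 1792.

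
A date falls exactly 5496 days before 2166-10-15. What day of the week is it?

Tuesday

First find the weekday of Oct 15, 2166. Doomsday rule: the anchor day for the 2100s is Sunday. For year 66: 66÷12 = 5 r 6, and 6÷4 = 1, so 5+6+1 = 12.
Sunday + 12 ≡ Friday — that's 2166's doomsday.
In October the doomsday date is Oct 10.
Oct 15 is 5 days after Oct 10; 5 mod 7 = 5, so Friday + 5 = Wednesday.
5496 mod 7 = 1, so 5496 days before a Wednesday is Wednesday − 1 = Tuesday.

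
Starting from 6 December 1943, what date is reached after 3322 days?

January 9, 1953

+366 (one year; includes Feb 29, 1944) → Dec 6, 1944 (2956 left).
+365 (one year) → Dec 6, 1945 (2591 left).
+365 (one year) → Dec 6, 1946 (2226 left).
+365 (one year) → Dec 6, 1947 (1861 left).
+366 (one year; includes Feb 29, 1948) → Dec 6, 1948 (1495 left).
+365 (one year) → Dec 6, 1949 (1130 left).
+365 (one year) → Dec 6, 1950 (765 left).
+365 (one year) → Dec 6, 1951 (400 left).
Dec has 31 days: +26 → Jan 1, 1952 (374 left).
Jan has 31 days: +31 → Feb 1, 1952 (343 left).
Feb has 29 days: +29 → Mar 1, 1952 (314 left).
Mar has 31 days: +31 → Apr 1, 1952 (283 left).
Apr has 30 days: +30 → May 1, 1952 (253 left).
May has 31 days: +31 → Jun 1, 1952 (222 left).
Jun has 30 days: +30 → Jul 1, 1952 (192 left).
Jul has 31 days: +31 → Aug 1, 1952 (161 left).
Aug has 31 days: +31 → Sep 1, 1952 (130 left).
Sep has 30 days: +30 → Oct 1, 1952 (100 left).
Oct has 31 days: +31 → Nov 1, 1952 (69 left).
Nov has 30 days: +30 → Dec 1, 1952 (39 left).
Dec has 31 days: +31 → Jan 1, 1953 (8 left).
+8 → Jan 9, 1953.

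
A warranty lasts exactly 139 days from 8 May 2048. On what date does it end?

May has 31 days: +24 → Jun 1, 2048 (115 left).
Jun has 30 days: +30 → Jul 1, 2048 (85 left).
Jul has 31 days: +31 → Aug 1, 2048 (54 left).
Aug has 31 days: +31 → Sep 1, 2048 (23 left).
+23 → Sep 24, 2048.

September 24, 2048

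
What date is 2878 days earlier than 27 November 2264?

January 10, 2257

−366 (one year; includes Feb 29, 2264) → Nov 27, 2263 (2512 left).
−365 (one year) → Nov 27, 2262 (2147 left).
−365 (one year) → Nov 27, 2261 (1782 left).
−365 (one year) → Nov 27, 2260 (1417 left).
−366 (one year; includes Feb 29, 2260) → Nov 27, 2259 (1051 left).
−365 (one year) → Nov 27, 2258 (686 left).
−365 (one year) → Nov 27, 2257 (321 left).
−27 → Oct 31, 2257 (end of Oct, 31 days; 294 left).
−31 → Sep 30, 2257 (end of Sep, 30 days; 263 left).
−30 → Aug 31, 2257 (end of Aug, 31 days; 233 left).
−31 → Jul 31, 2257 (end of Jul, 31 days; 202 left).
−31 → Jun 30, 2257 (end of Jun, 30 days; 171 left).
−30 → May 31, 2257 (end of May, 31 days; 141 left).
−31 → Apr 30, 2257 (end of Apr, 30 days; 110 left).
−30 → Mar 31, 2257 (end of Mar, 31 days; 80 left).
−31 → Feb 28, 2257 (end of Feb, 28 days; 49 left).
−28 → Jan 31, 2257 (end of Jan, 31 days; 21 left).
−21 → Jan 10, 2257.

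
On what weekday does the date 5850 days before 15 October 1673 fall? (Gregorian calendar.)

Tuesday

First find the weekday of Oct 15, 1673. Doomsday rule: the anchor day for the 1600s is Tuesday. For year 73: 73÷12 = 6 r 1, and 1÷4 = 0, so 6+1+0 = 7.
Tuesday + 7 ≡ Tuesday — that's 1673's doomsday.
In October the doomsday date is Oct 10.
Oct 15 is 5 days after Oct 10; 5 mod 7 = 5, so Tuesday + 5 = Sunday.
5850 mod 7 = 5, so 5850 days before a Sunday is Sunday − 5 = Tuesday.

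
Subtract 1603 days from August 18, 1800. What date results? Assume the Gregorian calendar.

−365 (one year) → Aug 18, 1799 (1238 left).
−365 (one year) → Aug 18, 1798 (873 left).
−365 (one year) → Aug 18, 1797 (508 left).
−365 (one year) → Aug 18, 1796 (143 left).
−18 → Jul 31, 1796 (end of Jul, 31 days; 125 left).
−31 → Jun 30, 1796 (end of Jun, 30 days; 94 left).
−30 → May 31, 1796 (end of May, 31 days; 64 left).
−31 → Apr 30, 1796 (end of Apr, 30 days; 33 left).
−30 → Mar 31, 1796 (end of Mar, 31 days; 3 left).
−3 → Mar 28, 1796.

March 28, 1796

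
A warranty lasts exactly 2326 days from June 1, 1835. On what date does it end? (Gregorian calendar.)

October 13, 1841

+366 (one year; includes Feb 29, 1836) → Jun 1, 1836 (1960 left).
+365 (one year) → Jun 1, 1837 (1595 left).
+365 (one year) → Jun 1, 1838 (1230 left).
+365 (one year) → Jun 1, 1839 (865 left).
+366 (one year; includes Feb 29, 1840) → Jun 1, 1840 (499 left).
+365 (one year) → Jun 1, 1841 (134 left).
Jun has 30 days: +30 → Jul 1, 1841 (104 left).
Jul has 31 days: +31 → Aug 1, 1841 (73 left).
Aug has 31 days: +31 → Sep 1, 1841 (42 left).
Sep has 30 days: +30 → Oct 1, 1841 (12 left).
+12 → Oct 13, 1841.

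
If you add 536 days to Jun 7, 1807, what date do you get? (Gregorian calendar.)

+366 (one year; includes Feb 29, 1808) → Jun 7, 1808 (170 left).
Jun has 30 days: +24 → Jul 1, 1808 (146 left).
Jul has 31 days: +31 → Aug 1, 1808 (115 left).
Aug has 31 days: +31 → Sep 1, 1808 (84 left).
Sep has 30 days: +30 → Oct 1, 1808 (54 left).
Oct has 31 days: +31 → Nov 1, 1808 (23 left).
+23 → Nov 24, 1808.

November 24, 1808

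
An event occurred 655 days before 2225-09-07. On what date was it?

November 22, 2223

−365 (one year) → Sep 7, 2224 (290 left).
−7 → Aug 31, 2224 (end of Aug, 31 days; 283 left).
−31 → Jul 31, 2224 (end of Jul, 31 days; 252 left).
−31 → Jun 30, 2224 (end of Jun, 30 days; 221 left).
−30 → May 31, 2224 (end of May, 31 days; 191 left).
−31 → Apr 30, 2224 (end of Apr, 30 days; 160 left).
−30 → Mar 31, 2224 (end of Mar, 31 days; 130 left).
−31 → Feb 29, 2224 (end of Feb, 29 days; 99 left).
−29 → Jan 31, 2224 (end of Jan, 31 days; 70 left).
−31 → Dec 31, 2223 (end of Dec, 31 days; 39 left).
−31 → Nov 30, 2223 (end of Nov, 30 days; 8 left).
−8 → Nov 22, 2223.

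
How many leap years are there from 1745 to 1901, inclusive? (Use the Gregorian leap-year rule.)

37

Multiples of 4 in [1745,1901]: 39.
Of those, multiples of 100: 2 (not leap unless ÷400).
Multiples of 400: 0.
Leap years = 39 − 2 + 0 = 37.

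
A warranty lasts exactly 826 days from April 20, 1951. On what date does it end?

+366 (one year; includes Feb 29, 1952) → Apr 20, 1952 (460 left).
+365 (one year) → Apr 20, 1953 (95 left).
Apr has 30 days: +11 → May 1, 1953 (84 left).
May has 31 days: +31 → Jun 1, 1953 (53 left).
Jun has 30 days: +30 → Jul 1, 1953 (23 left).
+23 → Jul 24, 1953.

July 24, 1953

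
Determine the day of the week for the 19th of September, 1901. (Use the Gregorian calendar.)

Doomsday rule: the anchor day for the 1900s is Wednesday. For year 01: 1÷12 = 0 r 1, and 1÷4 = 0, so 0+1+0 = 1.
Wednesday + 1 ≡ Thursday — that's 1901's doomsday.
In September the doomsday date is Sep 5.
Sep 19 is 14 days after Sep 5; 14 mod 7 = 0, so Thursday + 0 = Thursday.

Thursday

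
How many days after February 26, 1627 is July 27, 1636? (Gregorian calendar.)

3439

Feb 26, 1627 → Feb 26, 1628: 365 days.
Feb 26, 1628 → Feb 26, 1629: 366 days (Feb 29, 1628 is in that span).
Feb 26, 1629 → Feb 26, 1630: 365 days.
Feb 26, 1630 → Feb 26, 1631: 365 days.
Feb 26, 1631 → Feb 26, 1632: 365 days.
Feb 26, 1632 → Feb 26, 1633: 366 days (Feb 29, 1632 is in that span).
Feb 26, 1633 → Feb 26, 1634: 365 days.
Feb 26, 1634 → Feb 26, 1635: 365 days.
Feb 26, 1635 → Feb 26, 1636: 365 days.
Feb 26, 1636 → Mar 26, 1636: 29 days (February has 29).
Mar 26, 1636 → Apr 26, 1636: 31 days (March has 31).
Apr 26, 1636 → May 26, 1636: 30 days (April has 30).
May 26, 1636 → Jun 26, 1636: 31 days (May has 31).
Jun 26, 1636 → Jul 26, 1636: 30 days (June has 30).
Jul 26, 1636 → Jul 27, 1636: 1 days.
Total: 3439 days.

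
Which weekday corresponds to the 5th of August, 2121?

Tuesday

Doomsday rule: the anchor day for the 2100s is Sunday. For year 21: 21÷12 = 1 r 9, and 9÷4 = 2, so 1+9+2 = 12.
Sunday + 12 ≡ Friday — that's 2121's doomsday.
In August the doomsday date is Aug 8.
Aug 5 is 3 days before Aug 8; 3 mod 7 = 3, so Friday − 3 = Tuesday.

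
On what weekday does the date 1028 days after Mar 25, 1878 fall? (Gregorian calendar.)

Sunday

Mar 25, 1878 is a Monday.
1028 mod 7 = 6, so 1028 days after a Monday is Monday + 6 = Sunday.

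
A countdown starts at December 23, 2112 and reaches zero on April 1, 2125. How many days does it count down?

4482

Dec 23, 2112 → Dec 23, 2113: 365 days.
Dec 23, 2113 → Dec 23, 2114: 365 days.
Dec 23, 2114 → Dec 23, 2115: 365 days.
Dec 23, 2115 → Dec 23, 2116: 366 days (Feb 29, 2116 is in that span).
Dec 23, 2116 → Dec 23, 2117: 365 days.
Dec 23, 2117 → Dec 23, 2118: 365 days.
Dec 23, 2118 → Dec 23, 2119: 365 days.
Dec 23, 2119 → Dec 23, 2120: 366 days (Feb 29, 2120 is in that span).
Dec 23, 2120 → Dec 23, 2121: 365 days.
Dec 23, 2121 → Dec 23, 2122: 365 days.
Dec 23, 2122 → Dec 23, 2123: 365 days.
Dec 23, 2123 → Dec 23, 2124: 366 days (Feb 29, 2124 is in that span).
Dec 23, 2124 → Jan 23, 2125: 31 days (December has 31).
Jan 23, 2125 → Feb 23, 2125: 31 days (January has 31).
Feb 23, 2125 → Mar 23, 2125: 28 days (February has 28).
Mar 23, 2125 → Apr 1, 2125: 9 days.
Total: 4482 days.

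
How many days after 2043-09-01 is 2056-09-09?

Sep 1, 2043 → Sep 1, 2044: 366 days (Feb 29, 2044 is in that span).
Sep 1, 2044 → Sep 1, 2045: 365 days.
Sep 1, 2045 → Sep 1, 2046: 365 days.
Sep 1, 2046 → Sep 1, 2047: 365 days.
Sep 1, 2047 → Sep 1, 2048: 366 days (Feb 29, 2048 is in that span).
Sep 1, 2048 → Sep 1, 2049: 365 days.
Sep 1, 2049 → Sep 1, 2050: 365 days.
Sep 1, 2050 → Sep 1, 2051: 365 days.
Sep 1, 2051 → Sep 1, 2052: 366 days (Feb 29, 2052 is in that span).
Sep 1, 2052 → Sep 1, 2053: 365 days.
Sep 1, 2053 → Sep 1, 2054: 365 days.
Sep 1, 2054 → Sep 1, 2055: 365 days.
Sep 1, 2055 → Oct 1, 2055: 30 days (September has 30).
Oct 1, 2055 → Nov 1, 2055: 31 days (October has 31).
Nov 1, 2055 → Dec 1, 2055: 30 days (November has 30).
Dec 1, 2055 → Jan 1, 2056: 31 days (December has 31).
Jan 1, 2056 → Feb 1, 2056: 31 days (January has 31).
Feb 1, 2056 → Mar 1, 2056: 29 days (February has 29).
Mar 1, 2056 → Apr 1, 2056: 31 days (March has 31).
Apr 1, 2056 → May 1, 2056: 30 days (April has 30).
May 1, 2056 → Jun 1, 2056: 31 days (May has 31).
Jun 1, 2056 → Jul 1, 2056: 30 days (June has 30).
Jul 1, 2056 → Aug 1, 2056: 31 days (July has 31).
Aug 1, 2056 → Sep 1, 2056: 31 days (August has 31).
Sep 1, 2056 → Sep 9, 2056: 8 days.
Total: 4757 days.

4757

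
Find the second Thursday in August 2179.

August 1, 2179 is a Sunday.
The first Thursday is therefore August 5 (4 days later).
The second Thursday is 5 + 1×7 = August 12.

August 12, 2179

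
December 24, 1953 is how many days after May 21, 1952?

582

May 21, 1952 → May 21, 1953: 365 days.
May 21, 1953 → Jun 21, 1953: 31 days (May has 31).
Jun 21, 1953 → Jul 21, 1953: 30 days (June has 30).
Jul 21, 1953 → Aug 21, 1953: 31 days (July has 31).
Aug 21, 1953 → Sep 21, 1953: 31 days (August has 31).
Sep 21, 1953 → Oct 21, 1953: 30 days (September has 30).
Oct 21, 1953 → Nov 21, 1953: 31 days (October has 31).
Nov 21, 1953 → Dec 21, 1953: 30 days (November has 30).
Dec 21, 1953 → Dec 24, 1953: 3 days.
Total: 582 days.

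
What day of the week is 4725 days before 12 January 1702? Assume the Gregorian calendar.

Thursday

Jan 12, 1702 is a Thursday.
4725 mod 7 = 0, so 4725 days before a Thursday is Thursday − 0 = Thursday.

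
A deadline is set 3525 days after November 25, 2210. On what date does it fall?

+365 (one year) → Nov 25, 2211 (3160 left).
+366 (one year; includes Feb 29, 2212) → Nov 25, 2212 (2794 left).
+365 (one year) → Nov 25, 2213 (2429 left).
+365 (one year) → Nov 25, 2214 (2064 left).
+365 (one year) → Nov 25, 2215 (1699 left).
+366 (one year; includes Feb 29, 2216) → Nov 25, 2216 (1333 left).
+365 (one year) → Nov 25, 2217 (968 left).
+365 (one year) → Nov 25, 2218 (603 left).
+365 (one year) → Nov 25, 2219 (238 left).
Nov has 30 days: +6 → Dec 1, 2219 (232 left).
Dec has 31 days: +31 → Jan 1, 2220 (201 left).
Jan has 31 days: +31 → Feb 1, 2220 (170 left).
Feb has 29 days: +29 → Mar 1, 2220 (141 left).
Mar has 31 days: +31 → Apr 1, 2220 (110 left).
Apr has 30 days: +30 → May 1, 2220 (80 left).
May has 31 days: +31 → Jun 1, 2220 (49 left).
Jun has 30 days: +30 → Jul 1, 2220 (19 left).
+19 → Jul 20, 2220.

July 20, 2220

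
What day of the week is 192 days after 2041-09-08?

Wednesday

First find the weekday of Sep 8, 2041. Doomsday rule: the anchor day for the 2000s is Tuesday. For year 41: 41÷12 = 3 r 5, and 5÷4 = 1, so 3+5+1 = 9.
Tuesday + 9 ≡ Thursday — that's 2041's doomsday.
In September the doomsday date is Sep 5.
Sep 8 is 3 days after Sep 5; 3 mod 7 = 3, so Thursday + 3 = Sunday.
192 mod 7 = 3, so 192 days after a Sunday is Sunday + 3 = Wednesday.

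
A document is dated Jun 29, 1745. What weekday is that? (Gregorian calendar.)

Tuesday

Doomsday rule: the anchor day for the 1700s is Sunday. For year 45: 45÷12 = 3 r 9, and 9÷4 = 2, so 3+9+2 = 14.
Sunday + 14 ≡ Sunday — that's 1745's doomsday.
In June the doomsday date is Jun 6.
Jun 29 is 23 days after Jun 6; 23 mod 7 = 2, so Sunday + 2 = Tuesday.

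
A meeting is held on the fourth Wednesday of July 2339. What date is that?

July 26, 2339

July 1, 2339 is a Saturday.
The first Wednesday is therefore July 5 (4 days later).
The fourth Wednesday is 5 + 3×7 = July 26.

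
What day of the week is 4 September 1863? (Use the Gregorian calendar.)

January 1, 1863 is a Thursday.
Jan 1, 1863 → Feb 1, 1863: 31 days (January has 31).
Feb 1, 1863 → Mar 1, 1863: 28 days (February has 28).
Mar 1, 1863 → Apr 1, 1863: 31 days (March has 31).
Apr 1, 1863 → May 1, 1863: 30 days (April has 30).
May 1, 1863 → Jun 1, 1863: 31 days (May has 31).
Jun 1, 1863 → Jul 1, 1863: 30 days (June has 30).
Jul 1, 1863 → Aug 1, 1863: 31 days (July has 31).
Aug 1, 1863 → Sep 1, 1863: 31 days (August has 31).
Sep 1, 1863 → Sep 4, 1863: 3 days.
Total: 246 days.
246 mod 7 = 1, so Thursday + 1 = Friday.

Friday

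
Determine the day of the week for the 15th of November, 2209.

Doomsday rule: the anchor day for the 2200s is Friday. For year 09: 9÷12 = 0 r 9, and 9÷4 = 2, so 0+9+2 = 11.
Friday + 11 ≡ Tuesday — that's 2209's doomsday.
In November the doomsday date is Nov 7.
Nov 15 is 8 days after Nov 7; 8 mod 7 = 1, so Tuesday + 1 = Wednesday.

Wednesday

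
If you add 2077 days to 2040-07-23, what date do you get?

+365 (one year) → Jul 23, 2041 (1712 left).
+365 (one year) → Jul 23, 2042 (1347 left).
+365 (one year) → Jul 23, 2043 (982 left).
+366 (one year; includes Feb 29, 2044) → Jul 23, 2044 (616 left).
+365 (one year) → Jul 23, 2045 (251 left).
Jul has 31 days: +9 → Aug 1, 2045 (242 left).
Aug has 31 days: +31 → Sep 1, 2045 (211 left).
Sep has 30 days: +30 → Oct 1, 2045 (181 left).
Oct has 31 days: +31 → Nov 1, 2045 (150 left).
Nov has 30 days: +30 → Dec 1, 2045 (120 left).
Dec has 31 days: +31 → Jan 1, 2046 (89 left).
Jan has 31 days: +31 → Feb 1, 2046 (58 left).
Feb has 28 days: +28 → Mar 1, 2046 (30 left).
+30 → Mar 31, 2046.

March 31, 2046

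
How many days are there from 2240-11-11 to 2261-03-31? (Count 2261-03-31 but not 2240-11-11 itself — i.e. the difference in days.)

Nov 11, 2240 → Nov 11, 2241: 365 days.
Nov 11, 2241 → Nov 11, 2242: 365 days.
Nov 11, 2242 → Nov 11, 2243: 365 days.
Nov 11, 2243 → Nov 11, 2244: 366 days (Feb 29, 2244 is in that span).
Nov 11, 2244 → Nov 11, 2245: 365 days.
Nov 11, 2245 → Nov 11, 2246: 365 days.
Nov 11, 2246 → Nov 11, 2247: 365 days.
Nov 11, 2247 → Nov 11, 2248: 366 days (Feb 29, 2248 is in that span).
Nov 11, 2248 → Nov 11, 2249: 365 days.
Nov 11, 2249 → Nov 11, 2250: 365 days.
Nov 11, 2250 → Nov 11, 2251: 365 days.
Nov 11, 2251 → Nov 11, 2252: 366 days (Feb 29, 2252 is in that span).
Nov 11, 2252 → Nov 11, 2253: 365 days.
Nov 11, 2253 → Nov 11, 2254: 365 days.
Nov 11, 2254 → Nov 11, 2255: 365 days.
Nov 11, 2255 → Nov 11, 2256: 366 days (Feb 29, 2256 is in that span).
Nov 11, 2256 → Nov 11, 2257: 365 days.
Nov 11, 2257 → Nov 11, 2258: 365 days.
Nov 11, 2258 → Nov 11, 2259: 365 days.
Nov 11, 2259 → Nov 11, 2260: 366 days (Feb 29, 2260 is in that span).
Nov 11, 2260 → Dec 11, 2260: 30 days (November has 30).
Dec 11, 2260 → Jan 11, 2261: 31 days (December has 31).
Jan 11, 2261 → Feb 11, 2261: 31 days (January has 31).
Feb 11, 2261 → Mar 11, 2261: 28 days (February has 28).
Mar 11, 2261 → Mar 31, 2261: 20 days.
Total: 7445 days.

7445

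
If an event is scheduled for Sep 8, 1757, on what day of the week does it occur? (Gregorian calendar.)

Doomsday rule: the anchor day for the 1700s is Sunday. For year 57: 57÷12 = 4 r 9, and 9÷4 = 2, so 4+9+2 = 15.
Sunday + 15 ≡ Monday — that's 1757's doomsday.
In September the doomsday date is Sep 5.
Sep 8 is 3 days after Sep 5; 3 mod 7 = 3, so Monday + 3 = Thursday.

Thursday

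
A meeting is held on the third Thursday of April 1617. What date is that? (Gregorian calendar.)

April 20, 1617

April 1, 1617 is a Saturday.
The first Thursday is therefore April 6 (5 days later).
The third Thursday is 6 + 2×7 = April 20.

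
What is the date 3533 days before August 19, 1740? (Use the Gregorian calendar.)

December 17, 1730

−366 (one year; includes Feb 29, 1740) → Aug 19, 1739 (3167 left).
−365 (one year) → Aug 19, 1738 (2802 left).
−365 (one year) → Aug 19, 1737 (2437 left).
−365 (one year) → Aug 19, 1736 (2072 left).
−366 (one year; includes Feb 29, 1736) → Aug 19, 1735 (1706 left).
−365 (one year) → Aug 19, 1734 (1341 left).
−365 (one year) → Aug 19, 1733 (976 left).
−365 (one year) → Aug 19, 1732 (611 left).
−366 (one year; includes Feb 29, 1732) → Aug 19, 1731 (245 left).
−19 → Jul 31, 1731 (end of Jul, 31 days; 226 left).
−31 → Jun 30, 1731 (end of Jun, 30 days; 195 left).
−30 → May 31, 1731 (end of May, 31 days; 165 left).
−31 → Apr 30, 1731 (end of Apr, 30 days; 134 left).
−30 → Mar 31, 1731 (end of Mar, 31 days; 104 left).
−31 → Feb 28, 1731 (end of Feb, 28 days; 73 left).
−28 → Jan 31, 1731 (end of Jan, 31 days; 45 left).
−31 → Dec 31, 1730 (end of Dec, 31 days; 14 left).
−14 → Dec 17, 1730.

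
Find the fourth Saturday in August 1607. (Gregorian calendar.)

August 1, 1607 is a Wednesday.
The first Saturday is therefore August 4 (3 days later).
The fourth Saturday is 4 + 3×7 = August 25.

August 25, 1607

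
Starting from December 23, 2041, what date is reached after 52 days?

February 13, 2042

Dec has 31 days: +9 → Jan 1, 2042 (43 left).
Jan has 31 days: +31 → Feb 1, 2042 (12 left).
+12 → Feb 13, 2042.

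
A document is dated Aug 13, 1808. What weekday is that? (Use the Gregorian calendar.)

Saturday

Doomsday rule: the anchor day for the 1800s is Friday. For year 08: 8÷12 = 0 r 8, and 8÷4 = 2, so 0+8+2 = 10.
Friday + 10 ≡ Monday — that's 1808's doomsday.
In August the doomsday date is Aug 8.
Aug 13 is 5 days after Aug 8; 5 mod 7 = 5, so Monday + 5 = Saturday.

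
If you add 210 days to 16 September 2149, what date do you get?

Sep has 30 days: +15 → Oct 1, 2149 (195 left).
Oct has 31 days: +31 → Nov 1, 2149 (164 left).
Nov has 30 days: +30 → Dec 1, 2149 (134 left).
Dec has 31 days: +31 → Jan 1, 2150 (103 left).
Jan has 31 days: +31 → Feb 1, 2150 (72 left).
Feb has 28 days: +28 → Mar 1, 2150 (44 left).
Mar has 31 days: +31 → Apr 1, 2150 (13 left).
+13 → Apr 14, 2150.

April 14, 2150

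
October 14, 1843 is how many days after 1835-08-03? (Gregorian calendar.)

2994

Aug 3, 1835 → Aug 3, 1836: 366 days (Feb 29, 1836 is in that span).
Aug 3, 1836 → Aug 3, 1837: 365 days.
Aug 3, 1837 → Aug 3, 1838: 365 days.
Aug 3, 1838 → Aug 3, 1839: 365 days.
Aug 3, 1839 → Aug 3, 1840: 366 days (Feb 29, 1840 is in that span).
Aug 3, 1840 → Aug 3, 1841: 365 days.
Aug 3, 1841 → Aug 3, 1842: 365 days.
Aug 3, 1842 → Aug 3, 1843: 365 days.
Aug 3, 1843 → Sep 3, 1843: 31 days (August has 31).
Sep 3, 1843 → Oct 3, 1843: 30 days (September has 30).
Oct 3, 1843 → Oct 14, 1843: 11 days.
Total: 2994 days.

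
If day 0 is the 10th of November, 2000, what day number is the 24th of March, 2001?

Nov 10, 2000 → Dec 10, 2000: 30 days (November has 30).
Dec 10, 2000 → Jan 10, 2001: 31 days (December has 31).
Jan 10, 2001 → Feb 10, 2001: 31 days (January has 31).
Feb 10, 2001 → Mar 10, 2001: 28 days (February has 28).
Mar 10, 2001 → Mar 24, 2001: 14 days.
Total: 134 days.

134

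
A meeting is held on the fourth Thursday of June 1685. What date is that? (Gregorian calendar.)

June 1, 1685 is a Friday.
The first Thursday is therefore June 7 (6 days later).
The fourth Thursday is 7 + 3×7 = June 28.

June 28, 1685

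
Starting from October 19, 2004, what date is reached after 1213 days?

February 14, 2008

+365 (one year) → Oct 19, 2005 (848 left).
+365 (one year) → Oct 19, 2006 (483 left).
+365 (one year) → Oct 19, 2007 (118 left).
Oct has 31 days: +13 → Nov 1, 2007 (105 left).
Nov has 30 days: +30 → Dec 1, 2007 (75 left).
Dec has 31 days: +31 → Jan 1, 2008 (44 left).
Jan has 31 days: +31 → Feb 1, 2008 (13 left).
+13 → Feb 14, 2008.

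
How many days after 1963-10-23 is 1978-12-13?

Oct 23, 1963 → Oct 23, 1964: 366 days (Feb 29, 1964 is in that span).
Oct 23, 1964 → Oct 23, 1965: 365 days.
Oct 23, 1965 → Oct 23, 1966: 365 days.
Oct 23, 1966 → Oct 23, 1967: 365 days.
Oct 23, 1967 → Oct 23, 1968: 366 days (Feb 29, 1968 is in that span).
Oct 23, 1968 → Oct 23, 1969: 365 days.
Oct 23, 1969 → Oct 23, 1970: 365 days.
Oct 23, 1970 → Oct 23, 1971: 365 days.
Oct 23, 1971 → Oct 23, 1972: 366 days (Feb 29, 1972 is in that span).
Oct 23, 1972 → Oct 23, 1973: 365 days.
Oct 23, 1973 → Oct 23, 1974: 365 days.
Oct 23, 1974 → Oct 23, 1975: 365 days.
Oct 23, 1975 → Oct 23, 1976: 366 days (Feb 29, 1976 is in that span).
Oct 23, 1976 → Oct 23, 1977: 365 days.
Oct 23, 1977 → Oct 23, 1978: 365 days.
Oct 23, 1978 → Nov 23, 1978: 31 days (October has 31).
Nov 23, 1978 → Dec 13, 1978: 20 days.
Total: 5530 days.

5530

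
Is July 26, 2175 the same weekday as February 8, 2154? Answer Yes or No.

From Feb 8, 2154 to Jul 26, 2175 is 7838 days.
7838 mod 7 = 5, so they are different weekdays.
(Feb 8, 2154 is a Friday; Jul 26, 2175 is a Wednesday.)

No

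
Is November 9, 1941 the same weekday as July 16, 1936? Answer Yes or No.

From Jul 16, 1936 to Nov 9, 1941 is 1942 days.
1942 mod 7 = 3, so they are different weekdays.
(Jul 16, 1936 is a Thursday; Nov 9, 1941 is a Sunday.)

No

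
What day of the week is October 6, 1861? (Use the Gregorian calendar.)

January 1, 1861 is a Tuesday.
Jan 1, 1861 → Feb 1, 1861: 31 days (January has 31).
Feb 1, 1861 → Mar 1, 1861: 28 days (February has 28).
Mar 1, 1861 → Apr 1, 1861: 31 days (March has 31).
Apr 1, 1861 → May 1, 1861: 30 days (April has 30).
May 1, 1861 → Jun 1, 1861: 31 days (May has 31).
Jun 1, 1861 → Jul 1, 1861: 30 days (June has 30).
Jul 1, 1861 → Aug 1, 1861: 31 days (July has 31).
Aug 1, 1861 → Sep 1, 1861: 31 days (August has 31).
Sep 1, 1861 → Oct 1, 1861: 30 days (September has 30).
Oct 1, 1861 → Oct 6, 1861: 5 days.
Total: 278 days.
278 mod 7 = 5, so Tuesday + 5 = Sunday.

Sunday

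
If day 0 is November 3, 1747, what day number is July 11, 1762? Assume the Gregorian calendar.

5364

Nov 3, 1747 → Nov 3, 1748: 366 days (Feb 29, 1748 is in that span).
Nov 3, 1748 → Nov 3, 1749: 365 days.
Nov 3, 1749 → Nov 3, 1750: 365 days.
Nov 3, 1750 → Nov 3, 1751: 365 days.
Nov 3, 1751 → Nov 3, 1752: 366 days (Feb 29, 1752 is in that span).
Nov 3, 1752 → Nov 3, 1753: 365 days.
Nov 3, 1753 → Nov 3, 1754: 365 days.
Nov 3, 1754 → Nov 3, 1755: 365 days.
Nov 3, 1755 → Nov 3, 1756: 366 days (Feb 29, 1756 is in that span).
Nov 3, 1756 → Nov 3, 1757: 365 days.
Nov 3, 1757 → Nov 3, 1758: 365 days.
Nov 3, 1758 → Nov 3, 1759: 365 days.
Nov 3, 1759 → Nov 3, 1760: 366 days (Feb 29, 1760 is in that span).
Nov 3, 1760 → Nov 3, 1761: 365 days.
Nov 3, 1761 → Dec 3, 1761: 30 days (November has 30).
Dec 3, 1761 → Jan 3, 1762: 31 days (December has 31).
Jan 3, 1762 → Feb 3, 1762: 31 days (January has 31).
Feb 3, 1762 → Mar 3, 1762: 28 days (February has 28).
Mar 3, 1762 → Apr 3, 1762: 31 days (March has 31).
Apr 3, 1762 → May 3, 1762: 30 days (April has 30).
May 3, 1762 → Jun 3, 1762: 31 days (May has 31).
Jun 3, 1762 → Jul 3, 1762: 30 days (June has 30).
Jul 3, 1762 → Jul 11, 1762: 8 days.
Total: 5364 days.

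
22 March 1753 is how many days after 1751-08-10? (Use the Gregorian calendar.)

Aug 10, 1751 → Aug 10, 1752: 366 days (Feb 29, 1752 is in that span).
Aug 10, 1752 → Sep 10, 1752: 31 days (August has 31).
Sep 10, 1752 → Oct 10, 1752: 30 days (September has 30).
Oct 10, 1752 → Nov 10, 1752: 31 days (October has 31).
Nov 10, 1752 → Dec 10, 1752: 30 days (November has 30).
Dec 10, 1752 → Jan 10, 1753: 31 days (December has 31).
Jan 10, 1753 → Feb 10, 1753: 31 days (January has 31).
Feb 10, 1753 → Mar 10, 1753: 28 days (February has 28).
Mar 10, 1753 → Mar 22, 1753: 12 days.
Total: 590 days.

590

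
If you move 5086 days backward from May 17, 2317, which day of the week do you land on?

Sunday

May 17, 2317 is a Thursday.
5086 mod 7 = 4, so 5086 days before a Thursday is Thursday − 4 = Sunday.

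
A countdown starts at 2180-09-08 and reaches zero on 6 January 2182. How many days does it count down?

Sep 8, 2180 → Sep 8, 2181: 365 days.
Sep 8, 2181 → Oct 8, 2181: 30 days (September has 30).
Oct 8, 2181 → Nov 8, 2181: 31 days (October has 31).
Nov 8, 2181 → Dec 8, 2181: 30 days (November has 30).
Dec 8, 2181 → Jan 6, 2182: 29 days.
Total: 485 days.

485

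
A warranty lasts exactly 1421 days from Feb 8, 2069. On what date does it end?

December 30, 2072

+365 (one year) → Feb 8, 2070 (1056 left).
+365 (one year) → Feb 8, 2071 (691 left).
+365 (one year) → Feb 8, 2072 (326 left).
Feb has 29 days: +22 → Mar 1, 2072 (304 left).
Mar has 31 days: +31 → Apr 1, 2072 (273 left).
Apr has 30 days: +30 → May 1, 2072 (243 left).
May has 31 days: +31 → Jun 1, 2072 (212 left).
Jun has 30 days: +30 → Jul 1, 2072 (182 left).
Jul has 31 days: +31 → Aug 1, 2072 (151 left).
Aug has 31 days: +31 → Sep 1, 2072 (120 left).
Sep has 30 days: +30 → Oct 1, 2072 (90 left).
Oct has 31 days: +31 → Nov 1, 2072 (59 left).
Nov has 30 days: +30 → Dec 1, 2072 (29 left).
+29 → Dec 30, 2072.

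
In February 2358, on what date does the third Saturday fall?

February 1, 2358 is a Saturday.
The first Saturday is therefore February 1 (same day).
The third Saturday is 1 + 2×7 = February 15.

February 15, 2358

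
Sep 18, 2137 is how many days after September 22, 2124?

Sep 22, 2124 → Sep 22, 2125: 365 days.
Sep 22, 2125 → Sep 22, 2126: 365 days.
Sep 22, 2126 → Sep 22, 2127: 365 days.
Sep 22, 2127 → Sep 22, 2128: 366 days (Feb 29, 2128 is in that span).
Sep 22, 2128 → Sep 22, 2129: 365 days.
Sep 22, 2129 → Sep 22, 2130: 365 days.
Sep 22, 2130 → Sep 22, 2131: 365 days.
Sep 22, 2131 → Sep 22, 2132: 366 days (Feb 29, 2132 is in that span).
Sep 22, 2132 → Sep 22, 2133: 365 days.
Sep 22, 2133 → Sep 22, 2134: 365 days.
Sep 22, 2134 → Sep 22, 2135: 365 days.
Sep 22, 2135 → Sep 22, 2136: 366 days (Feb 29, 2136 is in that span).
Sep 22, 2136 → Oct 22, 2136: 30 days (September has 30).
Oct 22, 2136 → Nov 22, 2136: 31 days (October has 31).
Nov 22, 2136 → Dec 22, 2136: 30 days (November has 30).
Dec 22, 2136 → Jan 22, 2137: 31 days (December has 31).
Jan 22, 2137 → Feb 22, 2137: 31 days (January has 31).
Feb 22, 2137 → Mar 22, 2137: 28 days (February has 28).
Mar 22, 2137 → Apr 22, 2137: 31 days (March has 31).
Apr 22, 2137 → May 22, 2137: 30 days (April has 30).
May 22, 2137 → Jun 22, 2137: 31 days (May has 31).
Jun 22, 2137 → Jul 22, 2137: 30 days (June has 30).
Jul 22, 2137 → Aug 22, 2137: 31 days (July has 31).
Aug 22, 2137 → Sep 18, 2137: 27 days.
Total: 4744 days.

4744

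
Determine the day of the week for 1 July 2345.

Doomsday rule: the anchor day for the 2300s is Wednesday. For year 45: 45÷12 = 3 r 9, and 9÷4 = 2, so 3+9+2 = 14.
Wednesday + 14 ≡ Wednesday — that's 2345's doomsday.
In July the doomsday date is Jul 11.
Jul 1 is 10 days before Jul 11; 10 mod 7 = 3, so Wednesday − 3 = Sunday.

Sunday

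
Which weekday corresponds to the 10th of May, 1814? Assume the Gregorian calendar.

Tuesday

Doomsday rule: the anchor day for the 1800s is Friday. For year 14: 14÷12 = 1 r 2, and 2÷4 = 0, so 1+2+0 = 3.
Friday + 3 ≡ Monday — that's 1814's doomsday.
In May the doomsday date is May 9.
May 10 is 1 day after May 9; 1 mod 7 = 1, so Monday + 1 = Tuesday.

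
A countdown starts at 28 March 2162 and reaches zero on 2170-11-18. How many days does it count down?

Mar 28, 2162 → Mar 28, 2163: 365 days.
Mar 28, 2163 → Mar 28, 2164: 366 days (Feb 29, 2164 is in that span).
Mar 28, 2164 → Mar 28, 2165: 365 days.
Mar 28, 2165 → Mar 28, 2166: 365 days.
Mar 28, 2166 → Mar 28, 2167: 365 days.
Mar 28, 2167 → Mar 28, 2168: 366 days (Feb 29, 2168 is in that span).
Mar 28, 2168 → Mar 28, 2169: 365 days.
Mar 28, 2169 → Mar 28, 2170: 365 days.
Mar 28, 2170 → Apr 28, 2170: 31 days (March has 31).
Apr 28, 2170 → May 28, 2170: 30 days (April has 30).
May 28, 2170 → Jun 28, 2170: 31 days (May has 31).
Jun 28, 2170 → Jul 28, 2170: 30 days (June has 30).
Jul 28, 2170 → Aug 28, 2170: 31 days (July has 31).
Aug 28, 2170 → Sep 28, 2170: 31 days (August has 31).
Sep 28, 2170 → Oct 28, 2170: 30 days (September has 30).
Oct 28, 2170 → Nov 18, 2170: 21 days.
Total: 3157 days.

3157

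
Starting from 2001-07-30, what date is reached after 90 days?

October 28, 2001

Jul has 31 days: +2 → Aug 1, 2001 (88 left).
Aug has 31 days: +31 → Sep 1, 2001 (57 left).
Sep has 30 days: +30 → Oct 1, 2001 (27 left).
+27 → Oct 28, 2001.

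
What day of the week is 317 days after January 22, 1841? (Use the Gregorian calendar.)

First find the weekday of Jan 22, 1841. Doomsday rule: the anchor day for the 1800s is Friday. For year 41: 41÷12 = 3 r 5, and 5÷4 = 1, so 3+5+1 = 9.
Friday + 9 ≡ Sunday — that's 1841's doomsday.
In January the doomsday date is Jan 3 (1841 is not a leap year).
Jan 22 is 19 days after Jan 3; 19 mod 7 = 5, so Sunday + 5 = Friday.
317 mod 7 = 2, so 317 days after a Friday is Friday + 2 = Sunday.

Sunday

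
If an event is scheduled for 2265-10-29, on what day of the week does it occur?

Doomsday rule: the anchor day for the 2200s is Friday. For year 65: 65÷12 = 5 r 5, and 5÷4 = 1, so 5+5+1 = 11.
Friday + 11 ≡ Tuesday — that's 2265's doomsday.
In October the doomsday date is Oct 10.
Oct 29 is 19 days after Oct 10; 19 mod 7 = 5, so Tuesday + 5 = Sunday.

Sunday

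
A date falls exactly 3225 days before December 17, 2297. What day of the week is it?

First find the weekday of Dec 17, 2297. Doomsday rule: the anchor day for the 2200s is Friday. For year 97: 97÷12 = 8 r 1, and 1÷4 = 0, so 8+1+0 = 9.
Friday + 9 ≡ Sunday — that's 2297's doomsday.
In December the doomsday date is Dec 12.
Dec 17 is 5 days after Dec 12; 5 mod 7 = 5, so Sunday + 5 = Friday.
3225 mod 7 = 5, so 3225 days before a Friday is Friday − 5 = Sunday.

Sunday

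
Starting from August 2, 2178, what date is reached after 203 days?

February 21, 2179

Aug has 31 days: +30 → Sep 1, 2178 (173 left).
Sep has 30 days: +30 → Oct 1, 2178 (143 left).
Oct has 31 days: +31 → Nov 1, 2178 (112 left).
Nov has 30 days: +30 → Dec 1, 2178 (82 left).
Dec has 31 days: +31 → Jan 1, 2179 (51 left).
Jan has 31 days: +31 → Feb 1, 2179 (20 left).
+20 → Feb 21, 2179.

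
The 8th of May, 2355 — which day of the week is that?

Sunday

Doomsday rule: the anchor day for the 2300s is Wednesday. For year 55: 55÷12 = 4 r 7, and 7÷4 = 1, so 4+7+1 = 12.
Wednesday + 12 ≡ Monday — that's 2355's doomsday.
In May the doomsday date is May 9.
May 8 is 1 day before May 9; 1 mod 7 = 1, so Monday − 1 = Sunday.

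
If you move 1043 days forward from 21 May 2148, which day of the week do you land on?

First find the weekday of May 21, 2148. Doomsday rule: the anchor day for the 2100s is Sunday. For year 48: 48÷12 = 4 r 0, and 0÷4 = 0, so 4+0+0 = 4.
Sunday + 4 ≡ Thursday — that's 2148's doomsday.
In May the doomsday date is May 9.
May 21 is 12 days after May 9; 12 mod 7 = 5, so Thursday + 5 = Tuesday.
1043 mod 7 = 0, so 1043 days after a Tuesday is Tuesday + 0 = Tuesday.

Tuesday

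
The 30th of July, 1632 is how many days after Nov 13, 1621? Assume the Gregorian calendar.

3912

Nov 13, 1621 → Nov 13, 1622: 365 days.
Nov 13, 1622 → Nov 13, 1623: 365 days.
Nov 13, 1623 → Nov 13, 1624: 366 days (Feb 29, 1624 is in that span).
Nov 13, 1624 → Nov 13, 1625: 365 days.
Nov 13, 1625 → Nov 13, 1626: 365 days.
Nov 13, 1626 → Nov 13, 1627: 365 days.
Nov 13, 1627 → Nov 13, 1628: 366 days (Feb 29, 1628 is in that span).
Nov 13, 1628 → Nov 13, 1629: 365 days.
Nov 13, 1629 → Nov 13, 1630: 365 days.
Nov 13, 1630 → Nov 13, 1631: 365 days.
Nov 13, 1631 → Dec 13, 1631: 30 days (November has 30).
Dec 13, 1631 → Jan 13, 1632: 31 days (December has 31).
Jan 13, 1632 → Feb 13, 1632: 31 days (January has 31).
Feb 13, 1632 → Mar 13, 1632: 29 days (February has 29).
Mar 13, 1632 → Apr 13, 1632: 31 days (March has 31).
Apr 13, 1632 → May 13, 1632: 30 days (April has 30).
May 13, 1632 → Jun 13, 1632: 31 days (May has 31).
Jun 13, 1632 → Jul 13, 1632: 30 days (June has 30).
Jul 13, 1632 → Jul 30, 1632: 17 days.
Total: 3912 days.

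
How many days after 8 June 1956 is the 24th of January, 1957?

230

Jun 8, 1956 → Jul 8, 1956: 30 days (June has 30).
Jul 8, 1956 → Aug 8, 1956: 31 days (July has 31).
Aug 8, 1956 → Sep 8, 1956: 31 days (August has 31).
Sep 8, 1956 → Oct 8, 1956: 30 days (September has 30).
Oct 8, 1956 → Nov 8, 1956: 31 days (October has 31).
Nov 8, 1956 → Dec 8, 1956: 30 days (November has 30).
Dec 8, 1956 → Jan 8, 1957: 31 days (December has 31).
Jan 8, 1957 → Jan 24, 1957: 16 days.
Total: 230 days.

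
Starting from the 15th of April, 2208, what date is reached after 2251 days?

+365 (one year) → Apr 15, 2209 (1886 left).
+365 (one year) → Apr 15, 2210 (1521 left).
+365 (one year) → Apr 15, 2211 (1156 left).
+366 (one year; includes Feb 29, 2212) → Apr 15, 2212 (790 left).
+365 (one year) → Apr 15, 2213 (425 left).
+365 (one year) → Apr 15, 2214 (60 left).
Apr has 30 days: +16 → May 1, 2214 (44 left).
May has 31 days: +31 → Jun 1, 2214 (13 left).
+13 → Jun 14, 2214.

June 14, 2214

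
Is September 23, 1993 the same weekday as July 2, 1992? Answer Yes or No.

Yes

From Jul 2, 1992 to Sep 23, 1993 is 448 days.
448 mod 7 = 0, so they are the same weekday.
(Jul 2, 1992 is a Thursday; Sep 23, 1993 is a Thursday.)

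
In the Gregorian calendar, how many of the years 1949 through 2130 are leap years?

Multiples of 4 in [1949,2130]: 45.
Of those, multiples of 100: 2 (not leap unless ÷400).
Multiples of 400: 1.
Leap years = 45 − 2 + 1 = 44.

44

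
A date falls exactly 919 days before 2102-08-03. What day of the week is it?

Tuesday

Aug 3, 2102 is a Thursday.
919 mod 7 = 2, so 919 days before a Thursday is Thursday − 2 = Tuesday.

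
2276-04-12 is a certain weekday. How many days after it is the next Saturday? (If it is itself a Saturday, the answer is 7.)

Apr 12, 2276 is a Wednesday.
From Wednesday to the next Saturday is 3 days.

3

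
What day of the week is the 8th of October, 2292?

Doomsday rule: the anchor day for the 2200s is Friday. For year 92: 92÷12 = 7 r 8, and 8÷4 = 2, so 7+8+2 = 17.
Friday + 17 ≡ Monday — that's 2292's doomsday.
In October the doomsday date is Oct 10.
Oct 8 is 2 days before Oct 10; 2 mod 7 = 2, so Monday − 2 = Saturday.

Saturday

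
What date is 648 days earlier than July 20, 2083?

October 10, 2081

−365 (one year) → Jul 20, 2082 (283 left).
−20 → Jun 30, 2082 (end of Jun, 30 days; 263 left).
−30 → May 31, 2082 (end of May, 31 days; 233 left).
−31 → Apr 30, 2082 (end of Apr, 30 days; 202 left).
−30 → Mar 31, 2082 (end of Mar, 31 days; 172 left).
−31 → Feb 28, 2082 (end of Feb, 28 days; 141 left).
−28 → Jan 31, 2082 (end of Jan, 31 days; 113 left).
−31 → Dec 31, 2081 (end of Dec, 31 days; 82 left).
−31 → Nov 30, 2081 (end of Nov, 30 days; 51 left).
−30 → Oct 31, 2081 (end of Oct, 31 days; 21 left).
−21 → Oct 10, 2081.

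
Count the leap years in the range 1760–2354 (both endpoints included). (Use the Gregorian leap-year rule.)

144

Multiples of 4 in [1760,2354]: 149.
Of those, multiples of 100: 6 (not leap unless ÷400).
Multiples of 400: 1.
Leap years = 149 − 6 + 1 = 144.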